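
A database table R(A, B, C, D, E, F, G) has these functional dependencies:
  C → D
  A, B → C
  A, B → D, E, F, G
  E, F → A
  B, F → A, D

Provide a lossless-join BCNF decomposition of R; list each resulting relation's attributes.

{A, E, F}; {B, C, E, F, G}; {C, D}

Candidate keys of the original relation: {A, B}, {B, F}.
In {A, B, C, D, E, F, G}, {C} is not a superkey ({C}⁺ restricted to this set is {C, D}), so split on C → D into {C, D} and {A, B, C, E, F, G}.
{C, D} has no BCNF violation.
In {A, B, C, E, F, G}, {E, F} is not a superkey ({E, F}⁺ restricted to this set is {A, E, F}), so split on E, F → A into {A, E, F} and {B, C, E, F, G}.
{A, E, F} has no BCNF violation.
{B, C, E, F, G} has no BCNF violation.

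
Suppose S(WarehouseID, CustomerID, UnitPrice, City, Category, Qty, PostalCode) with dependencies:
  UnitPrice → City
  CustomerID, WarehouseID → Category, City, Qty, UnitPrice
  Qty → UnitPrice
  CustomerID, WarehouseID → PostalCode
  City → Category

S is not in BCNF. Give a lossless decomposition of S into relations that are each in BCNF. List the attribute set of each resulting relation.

Candidate key of the original relation: {CustomerID, WarehouseID}.
Within {Category, City, CustomerID, PostalCode, Qty, UnitPrice, WarehouseID}: {UnitPrice}⁺ ∩ {Category, City, CustomerID, PostalCode, Qty, UnitPrice, WarehouseID} = {Category, City, UnitPrice}, not the whole set, so UnitPrice → Category, City violates BCNF; decompose into {Category, City, UnitPrice} and {CustomerID, PostalCode, Qty, UnitPrice, WarehouseID}.
Within {Category, City, UnitPrice}: {City}⁺ ∩ {Category, City, UnitPrice} = {Category, City}, not the whole set, so City → Category violates BCNF; decompose into {Category, City} and {City, UnitPrice}.
{Category, City}: every determinant is a superkey — BCNF.
{City, UnitPrice}: every determinant is a superkey — BCNF.
Within {CustomerID, PostalCode, Qty, UnitPrice, WarehouseID}: {Qty}⁺ ∩ {CustomerID, PostalCode, Qty, UnitPrice, WarehouseID} = {Qty, UnitPrice}, not the whole set, so Qty → UnitPrice violates BCNF; decompose into {Qty, UnitPrice} and {CustomerID, PostalCode, Qty, WarehouseID}.
{Qty, UnitPrice}: every determinant is a superkey — BCNF.
{CustomerID, PostalCode, Qty, WarehouseID}: every determinant is a superkey — BCNF.

{Category, City}; {City, UnitPrice}; {CustomerID, PostalCode, Qty, WarehouseID}; {Qty, UnitPrice}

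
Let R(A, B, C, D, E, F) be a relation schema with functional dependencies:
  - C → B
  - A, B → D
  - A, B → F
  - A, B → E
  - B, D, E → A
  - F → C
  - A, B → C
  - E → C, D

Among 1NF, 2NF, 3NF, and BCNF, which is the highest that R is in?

Candidate keys: {A, B}, {A, C}, {A, F}, {E}. Prime attributes: {A, B, C, E, F}.
For C → B we have {C}⁺ = {B, C}; {C} is not a superkey, so BCNF fails.
Since {B} ⊆ prime attributes and every other non-superkey FD also has a prime right side, the schema is in 3NF.

3NF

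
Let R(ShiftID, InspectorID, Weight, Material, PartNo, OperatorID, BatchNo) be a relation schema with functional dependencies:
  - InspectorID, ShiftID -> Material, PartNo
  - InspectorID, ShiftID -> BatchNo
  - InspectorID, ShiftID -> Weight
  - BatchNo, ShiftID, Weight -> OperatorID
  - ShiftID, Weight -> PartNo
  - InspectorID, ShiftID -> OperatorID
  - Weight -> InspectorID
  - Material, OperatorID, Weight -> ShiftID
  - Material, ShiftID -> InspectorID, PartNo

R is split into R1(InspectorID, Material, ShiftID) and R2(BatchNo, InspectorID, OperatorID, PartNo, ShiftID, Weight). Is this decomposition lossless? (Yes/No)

Yes

Common attributes: {InspectorID, ShiftID}; their closure is {BatchNo, InspectorID, Material, OperatorID, PartNo, ShiftID, Weight}.
Since R1 ⊆ {BatchNo, InspectorID, Material, OperatorID, PartNo, ShiftID, Weight}, the intersection is a superkey of R1; the decomposition is lossless.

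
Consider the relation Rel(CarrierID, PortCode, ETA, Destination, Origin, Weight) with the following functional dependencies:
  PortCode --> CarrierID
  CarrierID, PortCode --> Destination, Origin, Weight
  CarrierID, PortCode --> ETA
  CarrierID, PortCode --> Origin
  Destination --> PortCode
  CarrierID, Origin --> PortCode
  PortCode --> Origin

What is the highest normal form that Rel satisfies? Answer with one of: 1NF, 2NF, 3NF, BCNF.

BCNF

Candidate keys: {CarrierID, Origin}, {Destination}, {PortCode}. Prime attributes: {CarrierID, Destination, Origin, PortCode}.
Each dependency's left side is a superkey — BCNF holds.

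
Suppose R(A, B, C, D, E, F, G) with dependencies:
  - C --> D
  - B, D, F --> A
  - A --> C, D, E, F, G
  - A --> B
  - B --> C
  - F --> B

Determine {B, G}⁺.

{B, C, D, G}

Start with {B, G}.
B --> C applies; add {C} → now {B, C, G}.
C --> D applies; add {D} → now {B, C, D, G}.
No further FD applies.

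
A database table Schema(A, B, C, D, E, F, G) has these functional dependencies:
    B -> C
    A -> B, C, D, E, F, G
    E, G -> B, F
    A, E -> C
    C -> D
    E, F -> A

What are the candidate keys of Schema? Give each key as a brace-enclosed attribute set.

{A}⁺ = {A, B, C, D, E, F, G}, which is every attribute, so {A} is a candidate key.
{E, F}⁺ = {A, B, C, D, E, F, G}, which is every attribute, so {E, F} is a candidate key.
{E, G}⁺ = {A, B, C, D, E, F, G}, which is every attribute, so {E, G} is a candidate key.
These are minimal and exhaustive — every other superkey contains one of them.

{A}, {E, F}, {E, G}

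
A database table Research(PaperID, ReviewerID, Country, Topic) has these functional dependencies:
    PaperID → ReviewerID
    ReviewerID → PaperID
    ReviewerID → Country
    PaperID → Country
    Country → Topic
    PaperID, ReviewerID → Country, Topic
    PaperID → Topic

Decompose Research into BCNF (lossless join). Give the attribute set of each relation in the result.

{Country, PaperID, ReviewerID}; {Country, Topic}

Candidate keys of the original relation: {PaperID}, {ReviewerID}.
{Country, PaperID, ReviewerID, Topic}: {Country} determines {Country, Topic} here but is not a superkey — split on Country → Topic, giving {Country, Topic} and {Country, PaperID, ReviewerID}.
{Country, Topic} is in BCNF.
{Country, PaperID, ReviewerID} is in BCNF.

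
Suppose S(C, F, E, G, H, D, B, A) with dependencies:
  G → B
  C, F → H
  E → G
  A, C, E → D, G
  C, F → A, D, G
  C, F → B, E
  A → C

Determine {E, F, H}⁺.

{B, E, F, G, H}

Start with {E, F, H}.
E → G applies; add {G} → now {E, F, G, H}.
G → B applies; add {B} → now {B, E, F, G, H}.
No further FD applies.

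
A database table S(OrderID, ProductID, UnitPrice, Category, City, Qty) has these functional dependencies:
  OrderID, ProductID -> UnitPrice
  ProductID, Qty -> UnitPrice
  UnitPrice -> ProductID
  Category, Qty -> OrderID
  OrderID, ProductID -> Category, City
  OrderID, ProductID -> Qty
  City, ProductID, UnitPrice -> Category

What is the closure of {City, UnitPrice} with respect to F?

{Category, City, ProductID, UnitPrice}

Start with {City, UnitPrice}.
UnitPrice -> ProductID applies; add {ProductID} → now {City, ProductID, UnitPrice}.
City, ProductID, UnitPrice -> Category applies; add {Category} → now {Category, City, ProductID, UnitPrice}.
No further FD applies.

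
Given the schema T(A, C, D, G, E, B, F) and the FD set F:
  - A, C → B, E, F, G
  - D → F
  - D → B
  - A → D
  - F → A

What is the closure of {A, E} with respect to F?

{A, B, D, E, F}

Start with {A, E}.
A → D applies; add {D} → now {A, D, E}.
D → F applies; add {F} → now {A, D, E, F}.
D → B applies; add {B} → now {A, B, D, E, F}.
No further FD applies.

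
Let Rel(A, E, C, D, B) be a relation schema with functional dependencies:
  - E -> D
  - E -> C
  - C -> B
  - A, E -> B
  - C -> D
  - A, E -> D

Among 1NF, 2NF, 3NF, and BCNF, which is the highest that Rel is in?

1NF

Candidate key: {A, E}. Prime attributes: {A, E}.
E -> D breaks BCNF: {E}⁺ = {B, C, D, E}, so {E} is not a superkey.
E -> D determines the non-prime attribute {D} from a non-superkey — 3NF is violated.
The proper key subset {E} of {A, E} determines non-prime {B, C, D}, so the relation is not even in 2NF.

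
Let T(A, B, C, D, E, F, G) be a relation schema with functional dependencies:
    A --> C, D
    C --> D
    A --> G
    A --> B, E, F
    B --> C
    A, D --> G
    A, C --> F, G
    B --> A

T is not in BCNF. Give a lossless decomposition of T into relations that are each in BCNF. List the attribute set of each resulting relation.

Candidate keys of the original relation: {A}, {B}.
Within {A, B, C, D, E, F, G}: {C}⁺ ∩ {A, B, C, D, E, F, G} = {C, D}, not the whole set, so C --> D violates BCNF; decompose into {C, D} and {A, B, C, E, F, G}.
{C, D} is in BCNF.
{A, B, C, E, F, G} is in BCNF.

{A, B, C, E, F, G}; {C, D}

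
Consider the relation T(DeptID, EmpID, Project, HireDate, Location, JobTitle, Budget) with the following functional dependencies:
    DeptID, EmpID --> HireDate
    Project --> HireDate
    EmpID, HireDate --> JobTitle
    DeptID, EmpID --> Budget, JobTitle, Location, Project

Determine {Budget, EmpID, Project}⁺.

Start with {Budget, EmpID, Project}.
Project --> HireDate applies; add {HireDate} → now {Budget, EmpID, HireDate, Project}.
EmpID, HireDate --> JobTitle applies; add {JobTitle} → now {Budget, EmpID, HireDate, JobTitle, Project}.
No further FD applies.

{Budget, EmpID, HireDate, JobTitle, Project}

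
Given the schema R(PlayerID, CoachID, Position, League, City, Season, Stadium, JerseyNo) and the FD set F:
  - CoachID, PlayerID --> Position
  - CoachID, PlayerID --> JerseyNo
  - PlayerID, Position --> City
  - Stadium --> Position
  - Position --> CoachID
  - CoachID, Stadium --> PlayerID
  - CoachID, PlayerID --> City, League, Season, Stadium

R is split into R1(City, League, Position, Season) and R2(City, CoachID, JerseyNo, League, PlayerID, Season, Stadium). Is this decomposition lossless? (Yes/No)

No

R1 ∩ R2 = {City, League, Season}; its closure under F is {City, League, Season}.
Neither R1 nor R2 is contained in that closure, so the decomposition is lossy.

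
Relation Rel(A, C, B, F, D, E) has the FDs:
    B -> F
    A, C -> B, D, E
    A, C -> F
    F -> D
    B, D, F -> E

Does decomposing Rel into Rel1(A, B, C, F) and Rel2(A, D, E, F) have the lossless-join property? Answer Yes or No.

The shared attributes are {A, F} and {A, F}⁺ = {A, D, F}.
Neither Rel1 nor Rel2 is contained in that closure, so the decomposition is lossy.

No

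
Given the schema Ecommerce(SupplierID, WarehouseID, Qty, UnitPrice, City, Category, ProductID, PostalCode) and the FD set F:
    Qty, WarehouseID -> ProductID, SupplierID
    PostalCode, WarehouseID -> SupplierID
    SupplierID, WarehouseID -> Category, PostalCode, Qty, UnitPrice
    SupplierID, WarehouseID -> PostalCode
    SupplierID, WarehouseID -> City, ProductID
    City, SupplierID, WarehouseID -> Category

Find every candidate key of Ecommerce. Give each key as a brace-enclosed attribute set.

No FD produces {WarehouseID}, so it must be in every candidate key.
{PostalCode, WarehouseID} is a candidate key since {PostalCode, WarehouseID}⁺ = {Category, City, PostalCode, ProductID, Qty, SupplierID, UnitPrice, WarehouseID} covers every attribute.
{Qty, WarehouseID} is a candidate key since {Qty, WarehouseID}⁺ = {Category, City, PostalCode, ProductID, Qty, SupplierID, UnitPrice, WarehouseID} covers every attribute.
{SupplierID, WarehouseID} is a candidate key since {SupplierID, WarehouseID}⁺ = {Category, City, PostalCode, ProductID, Qty, SupplierID, UnitPrice, WarehouseID} covers every attribute.
These are minimal and exhaustive — every other superkey contains one of them.

{PostalCode, WarehouseID}, {Qty, WarehouseID}, {SupplierID, WarehouseID}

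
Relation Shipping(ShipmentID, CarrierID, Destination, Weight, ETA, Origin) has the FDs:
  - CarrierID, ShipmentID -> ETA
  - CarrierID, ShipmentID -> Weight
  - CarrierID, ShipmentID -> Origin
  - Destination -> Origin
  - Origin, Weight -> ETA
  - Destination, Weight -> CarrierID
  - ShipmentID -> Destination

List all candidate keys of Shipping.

No FD produces {ShipmentID}, so it must be in every candidate key.
Closure of {CarrierID, ShipmentID} is {CarrierID, Destination, ETA, Origin, ShipmentID, Weight}, the whole schema; {CarrierID, ShipmentID} is a candidate key.
Closure of {ShipmentID, Weight} is {CarrierID, Destination, ETA, Origin, ShipmentID, Weight}, the whole schema; {ShipmentID, Weight} is a candidate key.
No proper subset of any of these is a key, and no other minimal superkey exists.

{CarrierID, ShipmentID}, {ShipmentID, Weight}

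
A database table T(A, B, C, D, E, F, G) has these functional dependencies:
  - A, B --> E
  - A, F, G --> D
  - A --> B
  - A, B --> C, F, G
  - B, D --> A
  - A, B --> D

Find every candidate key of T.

{A}⁺ = {A, B, C, D, E, F, G}, which is every attribute, so {A} is a candidate key.
{B, D}⁺ = {A, B, C, D, E, F, G}, which is every attribute, so {B, D} is a candidate key.
These are minimal and exhaustive — every other superkey contains one of them.

{A}, {B, D}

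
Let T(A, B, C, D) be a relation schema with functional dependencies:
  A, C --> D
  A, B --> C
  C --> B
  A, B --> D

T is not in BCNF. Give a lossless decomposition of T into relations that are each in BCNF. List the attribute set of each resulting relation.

Candidate keys of the original relation: {A, B}, {A, C}.
{A, B, C, D}: {C} determines {B, C} here but is not a superkey — split on C --> B, giving {B, C} and {A, C, D}.
{B, C}: every determinant is a superkey — BCNF.
{A, C, D}: every determinant is a superkey — BCNF.

{A, C, D}; {B, C}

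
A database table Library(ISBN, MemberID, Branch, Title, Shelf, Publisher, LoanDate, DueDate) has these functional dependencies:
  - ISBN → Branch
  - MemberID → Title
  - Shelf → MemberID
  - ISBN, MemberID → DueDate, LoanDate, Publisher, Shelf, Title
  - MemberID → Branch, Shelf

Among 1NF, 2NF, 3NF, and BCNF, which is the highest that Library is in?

1NF

Candidate keys: {ISBN, MemberID}, {ISBN, Shelf}. Prime attributes: {ISBN, MemberID, Shelf}.
ISBN → Branch breaks BCNF: {ISBN}⁺ = {Branch, ISBN}, so {ISBN} is not a superkey.
Because {Branch} is non-prime and the left side of ISBN → Branch is not a superkey, the relation is not in 3NF.
Since {ISBN} ⊂ {ISBN, MemberID} and {ISBN}⁺ ⊇ {Branch} with {Branch} non-prime, there is a partial dependency; 2NF fails.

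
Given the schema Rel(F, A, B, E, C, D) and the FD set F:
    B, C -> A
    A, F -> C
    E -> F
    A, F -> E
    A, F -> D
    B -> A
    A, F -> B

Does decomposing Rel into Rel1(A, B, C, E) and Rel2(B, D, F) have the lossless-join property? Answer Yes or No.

The shared attributes are {B} and {B}⁺ = {A, B}.
The closure covers neither Rel1 nor Rel2 entirely; the join is not lossless.

No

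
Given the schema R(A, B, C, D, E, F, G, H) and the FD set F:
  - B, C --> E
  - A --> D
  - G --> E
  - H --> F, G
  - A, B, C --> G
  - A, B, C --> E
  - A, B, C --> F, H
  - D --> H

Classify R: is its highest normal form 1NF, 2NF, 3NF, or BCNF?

1NF

Candidate key: {A, B, C}. Prime attributes: {A, B, C}.
For B, C --> E we have {B, C}⁺ = {B, C, E}; {B, C} is not a superkey, so BCNF fails.
B, C --> E determines the non-prime attribute {E} from a non-superkey — 3NF is violated.
{A} is a proper subset of the key {A, B, C}, and {A}⁺ contains the non-prime attributes {D, E, F, G, H} — a partial dependency, so 2NF is violated.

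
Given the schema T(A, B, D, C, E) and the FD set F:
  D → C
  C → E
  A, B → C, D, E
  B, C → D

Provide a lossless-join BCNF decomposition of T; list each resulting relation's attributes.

{A, B, D}; {C, D}; {C, E}

Candidate key of the original relation: {A, B}.
Within {A, B, C, D, E}: {D}⁺ ∩ {A, B, C, D, E} = {C, D, E}, not the whole set, so D → C, E violates BCNF; decompose into {C, D, E} and {A, B, D}.
Within {C, D, E}: {C}⁺ ∩ {C, D, E} = {C, E}, not the whole set, so C → E violates BCNF; decompose into {C, E} and {C, D}.
{C, E} has no BCNF violation.
{C, D} has no BCNF violation.
{A, B, D} has no BCNF violation.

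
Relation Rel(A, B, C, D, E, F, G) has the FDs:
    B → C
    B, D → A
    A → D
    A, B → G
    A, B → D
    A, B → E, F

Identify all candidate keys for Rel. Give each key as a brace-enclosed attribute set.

Attributes never on any right-hand side: {B} — every candidate key must contain it.
{A, B} is a candidate key since {A, B}⁺ = {A, B, C, D, E, F, G} covers every attribute.
{B, D} is a candidate key since {B, D}⁺ = {A, B, C, D, E, F, G} covers every attribute.
These are minimal and exhaustive — every other superkey contains one of them.

{A, B}, {B, D}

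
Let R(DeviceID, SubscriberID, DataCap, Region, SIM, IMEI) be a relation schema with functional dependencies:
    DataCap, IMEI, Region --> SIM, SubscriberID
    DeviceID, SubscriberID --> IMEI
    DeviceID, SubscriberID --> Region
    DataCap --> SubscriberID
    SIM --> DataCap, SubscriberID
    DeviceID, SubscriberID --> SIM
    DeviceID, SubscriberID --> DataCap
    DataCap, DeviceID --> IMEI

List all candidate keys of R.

{DataCap, DeviceID}, {DeviceID, SIM}, {DeviceID, SubscriberID}

{DeviceID} never appears on the right of any FD, so every key must include it.
{DataCap, DeviceID}⁺ = {DataCap, DeviceID, IMEI, Region, SIM, SubscriberID} — all of the relation — so {DataCap, DeviceID} is a candidate key.
{DeviceID, SIM}⁺ = {DataCap, DeviceID, IMEI, Region, SIM, SubscriberID} — all of the relation — so {DeviceID, SIM} is a candidate key.
{DeviceID, SubscriberID}⁺ = {DataCap, DeviceID, IMEI, Region, SIM, SubscriberID} — all of the relation — so {DeviceID, SubscriberID} is a candidate key.
Any other superkey properly contains one of these, so there are no further candidate keys.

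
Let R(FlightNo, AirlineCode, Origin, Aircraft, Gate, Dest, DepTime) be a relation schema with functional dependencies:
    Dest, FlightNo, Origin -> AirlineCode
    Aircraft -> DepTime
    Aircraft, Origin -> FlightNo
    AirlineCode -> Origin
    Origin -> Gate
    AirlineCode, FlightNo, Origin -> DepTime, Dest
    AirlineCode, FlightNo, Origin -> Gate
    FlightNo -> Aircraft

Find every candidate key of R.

{Aircraft, AirlineCode}, {Aircraft, Dest, Origin}, {AirlineCode, FlightNo}, {Dest, FlightNo, Origin}

{Aircraft, AirlineCode}⁺ = {Aircraft, AirlineCode, DepTime, Dest, FlightNo, Gate, Origin}, which is every attribute, so {Aircraft, AirlineCode} is a candidate key.
{AirlineCode, FlightNo}⁺ = {Aircraft, AirlineCode, DepTime, Dest, FlightNo, Gate, Origin}, which is every attribute, so {AirlineCode, FlightNo} is a candidate key.
{Aircraft, Dest, Origin}⁺ = {Aircraft, AirlineCode, DepTime, Dest, FlightNo, Gate, Origin}, which is every attribute, so {Aircraft, Dest, Origin} is a candidate key.
{Dest, FlightNo, Origin}⁺ = {Aircraft, AirlineCode, DepTime, Dest, FlightNo, Gate, Origin}, which is every attribute, so {Dest, FlightNo, Origin} is a candidate key.
No proper subset of any of these is a key, and no other minimal superkey exists.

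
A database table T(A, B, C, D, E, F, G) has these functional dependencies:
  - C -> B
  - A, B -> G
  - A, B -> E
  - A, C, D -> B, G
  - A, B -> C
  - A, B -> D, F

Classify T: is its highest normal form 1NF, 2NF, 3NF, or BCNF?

Candidate keys: {A, B}, {A, C}. Prime attributes: {A, B, C}.
C -> B breaks BCNF: {C}⁺ = {B, C}, so {C} is not a superkey.
Since {B} ⊆ prime attributes and every other non-superkey FD also has a prime right side, the schema is in 3NF.

3NF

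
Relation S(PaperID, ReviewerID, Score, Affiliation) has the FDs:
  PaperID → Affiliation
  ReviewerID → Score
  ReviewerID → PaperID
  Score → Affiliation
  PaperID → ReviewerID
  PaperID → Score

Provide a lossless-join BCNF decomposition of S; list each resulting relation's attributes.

Candidate keys of the original relation: {PaperID}, {ReviewerID}.
Within {Affiliation, PaperID, ReviewerID, Score}: {Score}⁺ ∩ {Affiliation, PaperID, ReviewerID, Score} = {Affiliation, Score}, not the whole set, so Score → Affiliation violates BCNF; decompose into {Affiliation, Score} and {PaperID, ReviewerID, Score}.
{Affiliation, Score} is in BCNF.
{PaperID, ReviewerID, Score} is in BCNF.

{Affiliation, Score}; {PaperID, ReviewerID, Score}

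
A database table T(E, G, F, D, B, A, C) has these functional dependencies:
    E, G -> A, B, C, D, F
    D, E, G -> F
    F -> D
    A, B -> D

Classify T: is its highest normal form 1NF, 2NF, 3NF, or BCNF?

Candidate key: {E, G}. Prime attributes: {E, G}.
F -> D breaks BCNF: {F}⁺ = {D, F}, so {F} is not a superkey.
Because {D} is non-prime and the left side of F -> D is not a superkey, the relation is not in 3NF.
No proper subset of a key has a non-prime attribute in its closure, so there is no partial dependency; 2NF holds.

2NF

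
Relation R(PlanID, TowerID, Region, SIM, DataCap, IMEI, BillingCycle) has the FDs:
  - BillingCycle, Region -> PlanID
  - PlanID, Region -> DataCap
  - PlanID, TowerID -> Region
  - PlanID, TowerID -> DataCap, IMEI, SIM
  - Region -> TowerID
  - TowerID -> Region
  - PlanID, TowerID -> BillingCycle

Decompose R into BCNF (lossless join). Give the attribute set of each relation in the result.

{BillingCycle, DataCap, IMEI, PlanID, Region, SIM}; {Region, TowerID}

Candidate keys of the original relation: {BillingCycle, Region}, {BillingCycle, TowerID}, {PlanID, Region}, {PlanID, TowerID}.
In {BillingCycle, DataCap, IMEI, PlanID, Region, SIM, TowerID}, {Region} is not a superkey ({Region}⁺ restricted to this set is {Region, TowerID}), so split on Region -> TowerID into {Region, TowerID} and {BillingCycle, DataCap, IMEI, PlanID, Region, SIM}.
{Region, TowerID} has no BCNF violation.
{BillingCycle, DataCap, IMEI, PlanID, Region, SIM} has no BCNF violation.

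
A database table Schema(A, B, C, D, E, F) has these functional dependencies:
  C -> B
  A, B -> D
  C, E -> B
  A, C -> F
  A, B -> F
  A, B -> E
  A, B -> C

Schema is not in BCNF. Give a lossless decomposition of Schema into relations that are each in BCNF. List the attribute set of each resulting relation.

{A, C, D, E, F}; {B, C}

Candidate keys of the original relation: {A, B}, {A, C}.
{A, B, C, D, E, F}: {C} determines {B, C} here but is not a superkey — split on C -> B, giving {B, C} and {A, C, D, E, F}.
{B, C}: every determinant is a superkey — BCNF.
{A, C, D, E, F}: every determinant is a superkey — BCNF.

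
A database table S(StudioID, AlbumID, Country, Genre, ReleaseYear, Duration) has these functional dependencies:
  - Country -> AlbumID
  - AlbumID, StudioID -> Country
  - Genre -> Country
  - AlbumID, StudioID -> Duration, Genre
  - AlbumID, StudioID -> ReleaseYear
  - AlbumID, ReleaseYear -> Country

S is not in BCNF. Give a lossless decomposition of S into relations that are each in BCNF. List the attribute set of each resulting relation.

Candidate keys of the original relation: {AlbumID, StudioID}, {Country, StudioID}, {Genre, StudioID}.
Within {AlbumID, Country, Duration, Genre, ReleaseYear, StudioID}: {Country}⁺ ∩ {AlbumID, Country, Duration, Genre, ReleaseYear, StudioID} = {AlbumID, Country}, not the whole set, so Country -> AlbumID violates BCNF; decompose into {AlbumID, Country} and {Country, Duration, Genre, ReleaseYear, StudioID}.
{AlbumID, Country} is in BCNF.
Within {Country, Duration, Genre, ReleaseYear, StudioID}: {Genre}⁺ ∩ {Country, Duration, Genre, ReleaseYear, StudioID} = {Country, Genre}, not the whole set, so Genre -> Country violates BCNF; decompose into {Country, Genre} and {Duration, Genre, ReleaseYear, StudioID}.
{Country, Genre} is in BCNF.
{Duration, Genre, ReleaseYear, StudioID} is in BCNF.

{AlbumID, Country}; {Country, Genre}; {Duration, Genre, ReleaseYear, StudioID}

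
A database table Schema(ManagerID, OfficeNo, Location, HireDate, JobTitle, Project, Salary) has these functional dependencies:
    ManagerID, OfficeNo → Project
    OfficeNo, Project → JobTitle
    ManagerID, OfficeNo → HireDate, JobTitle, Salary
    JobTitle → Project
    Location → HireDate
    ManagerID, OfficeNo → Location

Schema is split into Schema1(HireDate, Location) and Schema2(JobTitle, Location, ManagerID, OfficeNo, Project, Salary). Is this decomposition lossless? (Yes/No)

Yes

The shared attributes are {Location} and {Location}⁺ = {HireDate, Location}.
Schema1 is contained in that closure, so Schema1 ∩ Schema2 → Schema1 holds and the join is lossless.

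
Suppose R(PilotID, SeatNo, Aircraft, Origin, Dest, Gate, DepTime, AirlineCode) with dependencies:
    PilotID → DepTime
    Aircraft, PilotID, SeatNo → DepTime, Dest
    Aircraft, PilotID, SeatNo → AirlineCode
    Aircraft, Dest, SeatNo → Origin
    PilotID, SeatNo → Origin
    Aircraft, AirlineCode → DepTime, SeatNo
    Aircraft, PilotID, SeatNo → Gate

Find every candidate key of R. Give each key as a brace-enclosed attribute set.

{Aircraft, PilotID} never appear on the right of any FD, so every key must include all of them.
Closure of {Aircraft, AirlineCode, PilotID} is {Aircraft, AirlineCode, DepTime, Dest, Gate, Origin, PilotID, SeatNo}, the whole schema; {Aircraft, AirlineCode, PilotID} is a candidate key.
Closure of {Aircraft, PilotID, SeatNo} is {Aircraft, AirlineCode, DepTime, Dest, Gate, Origin, PilotID, SeatNo}, the whole schema; {Aircraft, PilotID, SeatNo} is a candidate key.
Any other superkey properly contains one of these, so there are no further candidate keys.

{Aircraft, AirlineCode, PilotID}, {Aircraft, PilotID, SeatNo}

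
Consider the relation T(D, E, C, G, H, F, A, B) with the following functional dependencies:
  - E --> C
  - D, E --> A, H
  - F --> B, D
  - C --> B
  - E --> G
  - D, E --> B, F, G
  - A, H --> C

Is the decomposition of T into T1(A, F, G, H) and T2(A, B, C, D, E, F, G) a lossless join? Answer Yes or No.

T1 ∩ T2 = {A, F, G}; its closure under F is {A, B, D, F, G}.
The closure covers neither T1 nor T2 entirely; the join is not lossless.

No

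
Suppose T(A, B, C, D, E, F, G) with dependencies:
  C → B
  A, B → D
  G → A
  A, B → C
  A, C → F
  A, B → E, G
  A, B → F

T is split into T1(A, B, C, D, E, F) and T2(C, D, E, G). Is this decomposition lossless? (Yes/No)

The shared attributes are {C, D, E} and {C, D, E}⁺ = {B, C, D, E}.
The closure covers neither T1 nor T2 entirely; the join is not lossless.

No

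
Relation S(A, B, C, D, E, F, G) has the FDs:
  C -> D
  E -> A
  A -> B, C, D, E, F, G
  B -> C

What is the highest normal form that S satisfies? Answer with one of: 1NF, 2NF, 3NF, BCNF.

Candidate keys: {A}, {E}. Prime attributes: {A, E}.
For C -> D we have {C}⁺ = {C, D}; {C} is not a superkey, so BCNF fails.
C -> D has non-prime {D} on the right and a non-superkey on the left, so 3NF fails.
All keys have size 1, which rules out partial dependencies — 2NF is satisfied.

2NF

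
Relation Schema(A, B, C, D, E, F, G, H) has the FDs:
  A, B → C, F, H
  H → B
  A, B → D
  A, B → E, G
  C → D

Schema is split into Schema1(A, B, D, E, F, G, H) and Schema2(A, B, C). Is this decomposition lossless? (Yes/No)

Yes

The shared attributes are {A, B} and {A, B}⁺ = {A, B, C, D, E, F, G, H}.
Schema1 is contained in that closure, so Schema1 ∩ Schema2 → Schema1 holds and the join is lossless.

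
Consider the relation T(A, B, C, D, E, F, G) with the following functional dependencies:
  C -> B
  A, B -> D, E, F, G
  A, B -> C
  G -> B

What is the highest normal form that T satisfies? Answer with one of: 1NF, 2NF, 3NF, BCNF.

Candidate keys: {A, B}, {A, C}, {A, G}. Prime attributes: {A, B, C, G}.
C -> B breaks BCNF: {C}⁺ = {B, C}, so {C} is not a superkey.
Its right-hand attributes {B} are all prime, as are those of every other non-superkey FD — the relation is in 3NF.

3NF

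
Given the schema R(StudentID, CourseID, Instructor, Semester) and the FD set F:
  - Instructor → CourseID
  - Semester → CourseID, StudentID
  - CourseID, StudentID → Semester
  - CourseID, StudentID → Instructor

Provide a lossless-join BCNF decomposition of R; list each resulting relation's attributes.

{CourseID, Instructor}; {Instructor, Semester, StudentID}

Candidate keys of the original relation: {CourseID, StudentID}, {Instructor, StudentID}, {Semester}.
In {CourseID, Instructor, Semester, StudentID}, {Instructor} is not a superkey ({Instructor}⁺ restricted to this set is {CourseID, Instructor}), so split on Instructor → CourseID into {CourseID, Instructor} and {Instructor, Semester, StudentID}.
{CourseID, Instructor} is in BCNF.
{Instructor, Semester, StudentID} is in BCNF.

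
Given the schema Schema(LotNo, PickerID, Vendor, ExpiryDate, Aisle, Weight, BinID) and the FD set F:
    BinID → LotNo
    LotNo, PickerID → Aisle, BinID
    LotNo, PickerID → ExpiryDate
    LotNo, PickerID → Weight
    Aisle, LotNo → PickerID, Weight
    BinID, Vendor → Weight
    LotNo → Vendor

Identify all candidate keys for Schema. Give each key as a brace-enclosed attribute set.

{Aisle, BinID}⁺ = {Aisle, BinID, ExpiryDate, LotNo, PickerID, Vendor, Weight}, which is every attribute, so {Aisle, BinID} is a candidate key.
{Aisle, LotNo}⁺ = {Aisle, BinID, ExpiryDate, LotNo, PickerID, Vendor, Weight}, which is every attribute, so {Aisle, LotNo} is a candidate key.
{BinID, PickerID}⁺ = {Aisle, BinID, ExpiryDate, LotNo, PickerID, Vendor, Weight}, which is every attribute, so {BinID, PickerID} is a candidate key.
{LotNo, PickerID}⁺ = {Aisle, BinID, ExpiryDate, LotNo, PickerID, Vendor, Weight}, which is every attribute, so {LotNo, PickerID} is a candidate key.
No proper subset of any of these is a key, and no other minimal superkey exists.

{Aisle, BinID}, {Aisle, LotNo}, {BinID, PickerID}, {LotNo, PickerID}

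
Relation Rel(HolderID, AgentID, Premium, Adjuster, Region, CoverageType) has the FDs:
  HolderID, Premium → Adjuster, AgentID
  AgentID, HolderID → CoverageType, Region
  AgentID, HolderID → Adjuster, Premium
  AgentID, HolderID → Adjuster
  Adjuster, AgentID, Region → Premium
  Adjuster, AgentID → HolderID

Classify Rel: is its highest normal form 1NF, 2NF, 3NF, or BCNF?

BCNF

Candidate keys: {Adjuster, AgentID}, {AgentID, HolderID}, {HolderID, Premium}. Prime attributes: {Adjuster, AgentID, HolderID, Premium}.
Each dependency's left side is a superkey — BCNF holds.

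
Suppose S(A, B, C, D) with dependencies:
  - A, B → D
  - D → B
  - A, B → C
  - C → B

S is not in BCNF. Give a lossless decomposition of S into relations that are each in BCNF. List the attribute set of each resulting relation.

Candidate keys of the original relation: {A, B}, {A, C}, {A, D}.
Within {A, B, C, D}: {D}⁺ ∩ {A, B, C, D} = {B, D}, not the whole set, so D → B violates BCNF; decompose into {B, D} and {A, C, D}.
{B, D} is in BCNF.
{A, C, D} is in BCNF.

{A, C, D}; {B, D}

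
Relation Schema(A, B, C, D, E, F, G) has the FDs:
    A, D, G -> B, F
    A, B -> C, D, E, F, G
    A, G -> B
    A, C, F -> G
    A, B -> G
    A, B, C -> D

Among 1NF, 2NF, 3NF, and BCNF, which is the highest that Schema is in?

Candidate keys: {A, B}, {A, C, F}, {A, G}. Prime attributes: {A, B, C, F, G}.
The left-hand side of every FD is a superkey, so BCNF is satisfied.

BCNF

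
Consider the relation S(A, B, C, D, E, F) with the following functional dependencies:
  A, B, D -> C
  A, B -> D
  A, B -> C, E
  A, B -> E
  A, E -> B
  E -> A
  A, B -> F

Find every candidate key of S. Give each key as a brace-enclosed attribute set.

{A, B}, {E}

{E} is a candidate key since {E}⁺ = {A, B, C, D, E, F} covers every attribute.
{A, B} is a candidate key since {A, B}⁺ = {A, B, C, D, E, F} covers every attribute.
These are minimal and exhaustive — every other superkey contains one of them.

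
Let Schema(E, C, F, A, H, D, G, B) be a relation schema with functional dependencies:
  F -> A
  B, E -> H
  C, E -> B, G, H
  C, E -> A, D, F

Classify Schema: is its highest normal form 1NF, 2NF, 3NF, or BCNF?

2NF

Candidate key: {C, E}. Prime attributes: {C, E}.
F -> A: {F}⁺ = {A, F}, which is not all of the attributes, so the left side is not a superkey — BCNF is violated.
Because {A} is non-prime and the left side of F -> A is not a superkey, the relation is not in 3NF.
Checking every proper subset of each key, none determines a non-prime attribute — 2NF is satisfied.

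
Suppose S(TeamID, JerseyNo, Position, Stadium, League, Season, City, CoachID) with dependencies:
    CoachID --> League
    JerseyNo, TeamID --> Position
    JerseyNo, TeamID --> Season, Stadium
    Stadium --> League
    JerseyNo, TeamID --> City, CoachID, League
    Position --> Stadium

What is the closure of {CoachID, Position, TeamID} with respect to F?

Start with {CoachID, Position, TeamID}.
CoachID --> League applies; add {League} → now {CoachID, League, Position, TeamID}.
Position --> Stadium applies; add {Stadium} → now {CoachID, League, Position, Stadium, TeamID}.
No further FD applies.

{CoachID, League, Position, Stadium, TeamID}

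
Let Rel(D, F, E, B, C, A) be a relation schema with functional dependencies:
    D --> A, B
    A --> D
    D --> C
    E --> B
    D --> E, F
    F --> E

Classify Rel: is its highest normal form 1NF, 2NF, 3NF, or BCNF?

2NF

Candidate keys: {A}, {D}. Prime attributes: {A, D}.
E --> B breaks BCNF: {E}⁺ = {B, E}, so {E} is not a superkey.
E --> B determines the non-prime attribute {B} from a non-superkey — 3NF is violated.
With only single-attribute keys there can be no partial dependency, so 2NF holds.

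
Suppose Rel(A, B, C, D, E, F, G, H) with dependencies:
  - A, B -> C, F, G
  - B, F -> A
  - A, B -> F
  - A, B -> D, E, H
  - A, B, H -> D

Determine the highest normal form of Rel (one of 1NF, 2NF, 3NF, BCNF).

BCNF

Candidate keys: {A, B}, {B, F}. Prime attributes: {A, B, F}.
The left-hand side of every FD is a superkey, so BCNF is satisfied.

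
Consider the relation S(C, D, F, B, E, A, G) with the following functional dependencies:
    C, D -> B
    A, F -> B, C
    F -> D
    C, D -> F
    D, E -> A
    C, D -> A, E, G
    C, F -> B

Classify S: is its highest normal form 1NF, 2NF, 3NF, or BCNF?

Candidate keys: {A, F}, {C, D}, {C, F}, {E, F}. Prime attributes: {A, C, D, E, F}.
F -> D breaks BCNF: {F}⁺ = {D, F}, so {F} is not a superkey.
Since {D} ⊆ prime attributes and every other non-superkey FD also has a prime right side, the schema is in 3NF.

3NF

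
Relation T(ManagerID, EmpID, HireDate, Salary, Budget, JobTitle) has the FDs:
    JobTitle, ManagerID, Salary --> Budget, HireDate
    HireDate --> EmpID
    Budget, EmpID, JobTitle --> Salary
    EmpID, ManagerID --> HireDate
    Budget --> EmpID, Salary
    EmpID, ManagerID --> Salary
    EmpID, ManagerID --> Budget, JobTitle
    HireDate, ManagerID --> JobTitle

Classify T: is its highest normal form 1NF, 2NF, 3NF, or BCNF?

3NF

Candidate keys: {Budget, ManagerID}, {EmpID, ManagerID}, {HireDate, ManagerID}, {JobTitle, ManagerID, Salary}. Prime attributes: {Budget, EmpID, HireDate, JobTitle, ManagerID, Salary}.
HireDate --> EmpID: {HireDate}⁺ = {EmpID, HireDate}, which is not all of the attributes, so the left side is not a superkey — BCNF is violated.
Its right-hand attributes {EmpID} are all prime, as are those of every other non-superkey FD — the relation is in 3NF.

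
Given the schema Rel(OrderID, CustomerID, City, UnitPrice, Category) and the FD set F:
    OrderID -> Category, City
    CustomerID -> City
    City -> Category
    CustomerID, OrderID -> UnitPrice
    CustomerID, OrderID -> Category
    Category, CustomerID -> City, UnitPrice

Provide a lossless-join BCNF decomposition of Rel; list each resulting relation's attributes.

Candidate key of the original relation: {CustomerID, OrderID}.
Within {Category, City, CustomerID, OrderID, UnitPrice}: {OrderID}⁺ ∩ {Category, City, CustomerID, OrderID, UnitPrice} = {Category, City, OrderID}, not the whole set, so OrderID -> Category, City violates BCNF; decompose into {Category, City, OrderID} and {CustomerID, OrderID, UnitPrice}.
Within {Category, City, OrderID}: {City}⁺ ∩ {Category, City, OrderID} = {Category, City}, not the whole set, so City -> Category violates BCNF; decompose into {Category, City} and {City, OrderID}.
{Category, City} has no BCNF violation.
{City, OrderID} has no BCNF violation.
Within {CustomerID, OrderID, UnitPrice}: {CustomerID}⁺ ∩ {CustomerID, OrderID, UnitPrice} = {CustomerID, UnitPrice}, not the whole set, so CustomerID -> UnitPrice violates BCNF; decompose into {CustomerID, UnitPrice} and {CustomerID, OrderID}.
{CustomerID, UnitPrice} has no BCNF violation.
{CustomerID, OrderID} has no BCNF violation.

{Category, City}; {City, OrderID}; {CustomerID, OrderID}; {CustomerID, UnitPrice}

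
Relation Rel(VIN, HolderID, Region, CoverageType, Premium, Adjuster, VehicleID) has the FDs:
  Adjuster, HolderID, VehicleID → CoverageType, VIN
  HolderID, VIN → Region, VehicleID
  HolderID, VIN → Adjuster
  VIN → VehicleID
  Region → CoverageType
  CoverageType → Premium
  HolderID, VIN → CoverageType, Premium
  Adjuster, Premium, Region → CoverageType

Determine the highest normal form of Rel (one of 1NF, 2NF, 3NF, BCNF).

2NF

Candidate keys: {Adjuster, HolderID, VehicleID}, {HolderID, VIN}. Prime attributes: {Adjuster, HolderID, VIN, VehicleID}.
VIN → VehicleID: {VIN}⁺ = {VIN, VehicleID}, which is not all of the attributes, so the left side is not a superkey — BCNF is violated.
Because {CoverageType} is non-prime and the left side of Region → CoverageType is not a superkey, the relation is not in 3NF.
No non-prime attribute depends on a proper subset of any candidate key, so 2NF holds.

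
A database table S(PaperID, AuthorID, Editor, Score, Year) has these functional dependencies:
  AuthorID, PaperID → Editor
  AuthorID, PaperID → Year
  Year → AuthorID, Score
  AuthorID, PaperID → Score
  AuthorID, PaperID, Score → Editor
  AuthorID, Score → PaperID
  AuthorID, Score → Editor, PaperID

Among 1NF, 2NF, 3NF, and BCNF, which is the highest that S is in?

BCNF

Candidate keys: {AuthorID, PaperID}, {AuthorID, Score}, {Year}. Prime attributes: {AuthorID, PaperID, Score, Year}.
Each dependency's left side is a superkey — BCNF holds.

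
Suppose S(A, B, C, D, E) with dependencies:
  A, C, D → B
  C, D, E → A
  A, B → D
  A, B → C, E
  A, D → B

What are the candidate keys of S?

{A, B} is a candidate key since {A, B}⁺ = {A, B, C, D, E} covers every attribute.
{A, D} is a candidate key since {A, D}⁺ = {A, B, C, D, E} covers every attribute.
{C, D, E} is a candidate key since {C, D, E}⁺ = {A, B, C, D, E} covers every attribute.
Any other superkey properly contains one of these, so there are no further candidate keys.

{A, B}, {A, D}, {C, D, E}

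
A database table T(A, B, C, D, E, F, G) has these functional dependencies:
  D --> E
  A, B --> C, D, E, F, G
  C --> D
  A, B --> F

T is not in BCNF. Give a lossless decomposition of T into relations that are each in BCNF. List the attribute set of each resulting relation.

{A, B, C, F, G}; {C, D}; {D, E}

Candidate key of the original relation: {A, B}.
{A, B, C, D, E, F, G}: {D} determines {D, E} here but is not a superkey — split on D --> E, giving {D, E} and {A, B, C, D, F, G}.
{D, E} is in BCNF.
{A, B, C, D, F, G}: {C} determines {C, D} here but is not a superkey — split on C --> D, giving {C, D} and {A, B, C, F, G}.
{C, D} is in BCNF.
{A, B, C, F, G} is in BCNF.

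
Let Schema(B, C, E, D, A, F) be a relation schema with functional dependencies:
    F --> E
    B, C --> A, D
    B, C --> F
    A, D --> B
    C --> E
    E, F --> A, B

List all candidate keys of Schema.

{C} never appears on the right of any FD, so every key must include it.
{B, C}⁺ = {A, B, C, D, E, F} — all of the relation — so {B, C} is a candidate key.
{C, F}⁺ = {A, B, C, D, E, F} — all of the relation — so {C, F} is a candidate key.
{A, C, D}⁺ = {A, B, C, D, E, F} — all of the relation — so {A, C, D} is a candidate key.
These are minimal and exhaustive — every other superkey contains one of them.

{A, C, D}, {B, C}, {C, F}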